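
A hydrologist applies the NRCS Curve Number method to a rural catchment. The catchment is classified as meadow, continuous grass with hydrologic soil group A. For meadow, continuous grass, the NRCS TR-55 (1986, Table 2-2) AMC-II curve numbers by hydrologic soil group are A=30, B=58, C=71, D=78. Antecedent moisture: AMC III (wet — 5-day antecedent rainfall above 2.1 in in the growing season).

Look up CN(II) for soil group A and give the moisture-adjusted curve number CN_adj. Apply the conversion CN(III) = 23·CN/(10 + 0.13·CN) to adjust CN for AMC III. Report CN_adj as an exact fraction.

NRCS table: meadow, continuous grass, soil group A → CN(II) = 30
Adjust CN=30 to AMC III: 23·30/(10 + 0.13·30) → 690 ÷ (139/10) = 6900/139 ≈ 49.640

CN_adj = 6900/139 ≈ 49.640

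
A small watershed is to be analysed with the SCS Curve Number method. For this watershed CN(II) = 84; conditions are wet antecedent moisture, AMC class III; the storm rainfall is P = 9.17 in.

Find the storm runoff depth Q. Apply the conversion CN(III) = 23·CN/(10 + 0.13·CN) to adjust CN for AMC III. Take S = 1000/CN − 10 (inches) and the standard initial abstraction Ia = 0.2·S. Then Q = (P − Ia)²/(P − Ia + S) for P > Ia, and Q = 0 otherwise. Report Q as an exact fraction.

Adjust CN=84 to AMC III: 23·84/(10 + 0.13·84) → 1932 ÷ (523/25) = 48300/523 ≈ 92.352
Max retention: S = 1000/(48300/523) − 10 = 400/483 in (≈ 0.828 in)
Ia = 0.2·(400/483) = 80/483 in ≈ 0.166 in
P − Ia = 9.170 − 0.166 = 434911/48300 ≈ 9.004 in (> 0, runoff occurs)
Runoff Q = (P−Ia)²/(P−Ia+S) = (9.004)²/(9.004+0.828) = 189147577921/22938201300 ≈ 8.246 in

Q = 189147577921/22938201300 in ≈ 8.246 in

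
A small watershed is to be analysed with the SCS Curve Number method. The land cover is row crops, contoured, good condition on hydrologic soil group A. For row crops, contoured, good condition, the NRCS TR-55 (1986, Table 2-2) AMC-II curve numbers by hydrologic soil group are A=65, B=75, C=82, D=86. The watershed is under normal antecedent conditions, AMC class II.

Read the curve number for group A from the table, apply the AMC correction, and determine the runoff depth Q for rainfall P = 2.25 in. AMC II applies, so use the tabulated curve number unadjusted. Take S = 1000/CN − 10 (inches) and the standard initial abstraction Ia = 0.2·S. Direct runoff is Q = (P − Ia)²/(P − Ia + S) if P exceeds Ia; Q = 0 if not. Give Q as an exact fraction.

Q = 3721/17732 in ≈ 0.210 in

NRCS table: row crops, contoured, good condition, soil group A → CN(II) = 65
AMC II — tabulated CN = 65 applies directly.
Retention S: 1000/CN − 10 with CN=65.000 → S = 70/13 ≈ 5.385 in
Initial abstraction Ia = S/5 = (70/13)/5 = 14/13 ≈ 1.077 in
Excess rainfall: 2.250 − 1.077 = 1.173 in; P > Ia so Q > 0
Q: (61/52)² ÷ (341/52) = 3721/17732 in (≈ 0.210 in)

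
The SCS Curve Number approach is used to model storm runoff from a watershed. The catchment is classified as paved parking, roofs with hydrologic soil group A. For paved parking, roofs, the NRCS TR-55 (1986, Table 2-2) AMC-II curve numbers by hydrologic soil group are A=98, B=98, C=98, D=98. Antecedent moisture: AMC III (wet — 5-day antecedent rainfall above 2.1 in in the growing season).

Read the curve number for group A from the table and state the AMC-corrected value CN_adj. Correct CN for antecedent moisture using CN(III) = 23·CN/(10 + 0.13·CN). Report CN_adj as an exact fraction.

CN_adj = 112700/1137 ≈ 99.120

NRCS table: paved parking, roofs, soil group A → CN(II) = 98
Adjust CN=98 to AMC III: 23·98/(10 + 0.13·98) → 2254 ÷ (1137/50) = 112700/1137 ≈ 99.120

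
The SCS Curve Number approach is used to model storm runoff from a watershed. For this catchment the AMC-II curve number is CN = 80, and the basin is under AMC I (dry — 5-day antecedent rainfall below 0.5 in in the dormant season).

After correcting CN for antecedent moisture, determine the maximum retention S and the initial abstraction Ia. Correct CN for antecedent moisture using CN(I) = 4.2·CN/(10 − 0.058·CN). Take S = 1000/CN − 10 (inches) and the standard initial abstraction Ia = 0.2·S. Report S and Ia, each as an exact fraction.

S = 125/21 in ≈ 5.952 in; Ia = 25/21 in ≈ 1.190 in

CN(I) from CN(II)=80: (4.2·80)/(10 − 0.058·80) = 4200/67 ≈ 62.687
S = 1000/(4200/67) − 10 = 125/21 in ≈ 5.952 in
Ia = 0.2S: 0.2·5.952 = 1.190 in (exactly 25/21)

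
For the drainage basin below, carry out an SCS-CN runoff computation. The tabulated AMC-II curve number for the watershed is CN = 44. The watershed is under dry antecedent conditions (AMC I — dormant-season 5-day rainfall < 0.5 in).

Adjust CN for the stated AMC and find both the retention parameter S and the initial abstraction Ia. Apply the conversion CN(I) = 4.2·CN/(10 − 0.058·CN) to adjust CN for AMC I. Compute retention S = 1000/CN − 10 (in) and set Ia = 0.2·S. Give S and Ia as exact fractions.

Dry (AMC I): CN(I) = 4.2·44/(10 − 0.058·44) = (924/5)/(931/125) = 3300/133 ≈ 24.812
Max retention: S = 1000/(3300/133) − 10 = 1000/33 in (≈ 30.303 in)
Ia = 0.2S: 0.2·30.303 = 6.061 in (exactly 200/33)

S = 1000/33 in ≈ 30.303 in; Ia = 200/33 in ≈ 6.061 in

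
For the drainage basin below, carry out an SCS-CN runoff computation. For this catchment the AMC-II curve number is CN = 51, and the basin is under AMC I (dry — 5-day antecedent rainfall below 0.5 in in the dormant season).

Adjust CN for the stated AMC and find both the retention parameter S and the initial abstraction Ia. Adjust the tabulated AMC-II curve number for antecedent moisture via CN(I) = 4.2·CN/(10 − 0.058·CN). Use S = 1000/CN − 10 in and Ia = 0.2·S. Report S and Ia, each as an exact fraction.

CN(I) from CN(II)=51: (4.2·51)/(10 − 0.058·51) = 15300/503 ≈ 30.417
S = 1000/(15300/503) − 10 = 3500/153 in ≈ 22.876 in
Initial abstraction Ia = S/5 = (3500/153)/5 = 700/153 ≈ 4.575 in

S = 3500/153 in ≈ 22.876 in; Ia = 700/153 in ≈ 4.575 in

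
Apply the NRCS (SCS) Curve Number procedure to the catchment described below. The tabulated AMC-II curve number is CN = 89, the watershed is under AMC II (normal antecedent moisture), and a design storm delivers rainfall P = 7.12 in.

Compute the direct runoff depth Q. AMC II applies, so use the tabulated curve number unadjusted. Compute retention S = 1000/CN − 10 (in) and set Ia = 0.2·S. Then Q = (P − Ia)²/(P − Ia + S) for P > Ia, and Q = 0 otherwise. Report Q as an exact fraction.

Q = 116922632/20071725 in ≈ 5.825 in

AMC II — tabulated CN = 89 applies directly.
Retention S: 1000/CN − 10 with CN=89.000 → S = 110/89 ≈ 1.236 in
Ia = 0.2·(110/89) = 22/89 in ≈ 0.247 in
Excess rainfall: 7.120 − 0.247 = 6.873 in; P > Ia so Q > 0
Q = (15292/2225)²/((15292/2225) + 110/89) = (233845264/4950625)/(18042/2225) = 116922632/20071725 in ≈ 5.825 in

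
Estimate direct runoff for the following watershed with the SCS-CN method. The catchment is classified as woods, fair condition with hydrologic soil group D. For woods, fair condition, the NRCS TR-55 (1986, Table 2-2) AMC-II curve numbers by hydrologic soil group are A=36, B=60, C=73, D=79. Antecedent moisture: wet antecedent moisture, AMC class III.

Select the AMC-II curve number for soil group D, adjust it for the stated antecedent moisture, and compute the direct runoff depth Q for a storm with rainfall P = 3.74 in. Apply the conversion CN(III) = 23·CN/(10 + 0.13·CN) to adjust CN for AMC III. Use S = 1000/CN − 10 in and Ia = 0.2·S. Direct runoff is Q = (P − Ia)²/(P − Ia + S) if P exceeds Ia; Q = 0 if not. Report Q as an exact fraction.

NRCS table: woods, fair condition, soil group D → CN(II) = 79
Adjust CN=79 to AMC III: 23·79/(10 + 0.13·79) → 1817 ÷ (2027/100) = 181700/2027 ≈ 89.640
Max retention: S = 1000/(181700/2027) − 10 = 2100/1817 in (≈ 1.156 in)
Initial abstraction Ia = S/5 = (2100/1817)/5 = 420/1817 ≈ 0.231 in
Excess rainfall: 3.740 − 0.231 = 3.509 in; P > Ia so Q > 0
Q: (318779/90850)² ÷ (423779/90850) = 101620050841/38500322150 in (≈ 2.639 in)

Q = 101620050841/38500322150 in ≈ 2.639 in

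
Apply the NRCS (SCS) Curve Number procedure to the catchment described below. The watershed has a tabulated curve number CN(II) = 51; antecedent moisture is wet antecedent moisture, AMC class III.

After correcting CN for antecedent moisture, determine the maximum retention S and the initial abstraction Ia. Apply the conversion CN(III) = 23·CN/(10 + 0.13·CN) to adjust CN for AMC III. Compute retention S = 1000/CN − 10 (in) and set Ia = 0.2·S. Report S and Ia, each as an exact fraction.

Adjust CN=51 to AMC III: 23·51/(10 + 0.13·51) → 1173 ÷ (1663/100) = 117300/1663 ≈ 70.535
Max retention: S = 1000/(117300/1663) − 10 = 4900/1173 in (≈ 4.177 in)
Ia = 0.2·(4900/1173) = 980/1173 in ≈ 0.835 in

S = 4900/1173 in ≈ 4.177 in; Ia = 980/1173 in ≈ 0.835 in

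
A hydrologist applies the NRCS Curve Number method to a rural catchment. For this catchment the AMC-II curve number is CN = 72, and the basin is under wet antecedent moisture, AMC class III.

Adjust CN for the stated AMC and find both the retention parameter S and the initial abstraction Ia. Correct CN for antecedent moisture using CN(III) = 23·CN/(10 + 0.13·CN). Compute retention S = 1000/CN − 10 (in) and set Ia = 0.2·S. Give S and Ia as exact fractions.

S = 350/207 in ≈ 1.691 in; Ia = 70/207 in ≈ 0.338 in

Adjust CN=72 to AMC III: 23·72/(10 + 0.13·72) → 1656 ÷ (484/25) = 10350/121 ≈ 85.537
Max retention: S = 1000/(10350/121) − 10 = 350/207 in (≈ 1.691 in)
Ia = 0.2·(350/207) = 70/207 in ≈ 0.338 in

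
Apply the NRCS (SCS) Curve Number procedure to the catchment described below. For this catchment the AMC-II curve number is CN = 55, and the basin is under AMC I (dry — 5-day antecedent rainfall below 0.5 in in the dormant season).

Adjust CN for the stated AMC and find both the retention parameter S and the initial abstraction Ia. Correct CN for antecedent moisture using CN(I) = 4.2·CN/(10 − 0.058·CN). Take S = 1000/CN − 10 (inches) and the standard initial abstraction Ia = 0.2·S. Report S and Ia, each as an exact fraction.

S = 1500/77 in ≈ 19.481 in; Ia = 300/77 in ≈ 3.896 in

Dry (AMC I): CN(I) = 4.2·55/(10 − 0.058·55) = 231/(681/100) = 7700/227 ≈ 33.921
Retention S: 1000/CN − 10 with CN=33.921 → S = 1500/77 ≈ 19.481 in
Ia = 0.2S: 0.2·19.481 = 3.896 in (exactly 300/77)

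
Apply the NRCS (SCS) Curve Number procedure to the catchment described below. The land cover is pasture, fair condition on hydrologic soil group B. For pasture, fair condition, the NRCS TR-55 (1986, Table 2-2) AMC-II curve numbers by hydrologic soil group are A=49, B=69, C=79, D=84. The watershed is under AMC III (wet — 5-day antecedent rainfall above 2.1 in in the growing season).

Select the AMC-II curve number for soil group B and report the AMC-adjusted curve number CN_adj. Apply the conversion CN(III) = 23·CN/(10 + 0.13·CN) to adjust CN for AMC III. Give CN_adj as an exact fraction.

NRCS table: pasture, fair condition, soil group B → CN(II) = 69
Adjust CN=69 to AMC III: 23·69/(10 + 0.13·69) → 1587 ÷ (1897/100) = 158700/1897 ≈ 83.658

CN_adj = 158700/1897 ≈ 83.658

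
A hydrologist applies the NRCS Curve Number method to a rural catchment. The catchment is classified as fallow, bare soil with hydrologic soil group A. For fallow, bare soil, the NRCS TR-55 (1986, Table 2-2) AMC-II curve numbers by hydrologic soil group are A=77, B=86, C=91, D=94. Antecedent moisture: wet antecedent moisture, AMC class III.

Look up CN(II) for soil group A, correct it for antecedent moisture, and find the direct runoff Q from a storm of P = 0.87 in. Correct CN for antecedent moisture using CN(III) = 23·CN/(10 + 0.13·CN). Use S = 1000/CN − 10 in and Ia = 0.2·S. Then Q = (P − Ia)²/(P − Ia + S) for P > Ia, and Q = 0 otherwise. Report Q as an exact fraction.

Q = 22080601/113182300 in ≈ 0.195 in

NRCS table: fallow, bare soil, soil group A → CN(II) = 77
Adjust CN=77 to AMC III: 23·77/(10 + 0.13·77) → 1771 ÷ (2001/100) = 7700/87 ≈ 88.506
S = 1000/(7700/87) − 10 = 100/77 in ≈ 1.299 in
Ia = 0.2·(100/77) = 20/77 in ≈ 0.260 in
Since P=0.870 > Ia=0.260: effective rainfall P−Ia = 4699/7700 in
Q = (4699/7700)²/((4699/7700) + 100/77) = (22080601/59290000)/(14699/7700) = 22080601/113182300 in ≈ 0.195 in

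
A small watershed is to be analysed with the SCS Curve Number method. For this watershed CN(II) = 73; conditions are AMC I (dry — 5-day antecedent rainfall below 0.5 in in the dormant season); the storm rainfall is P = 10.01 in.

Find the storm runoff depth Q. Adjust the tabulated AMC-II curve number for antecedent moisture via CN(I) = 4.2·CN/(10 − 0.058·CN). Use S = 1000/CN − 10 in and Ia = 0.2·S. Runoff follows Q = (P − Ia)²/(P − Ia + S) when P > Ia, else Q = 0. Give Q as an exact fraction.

CN(I) from CN(II)=73: (4.2·73)/(10 − 0.058·73) = 51100/961 ≈ 53.174
Max retention: S = 1000/(51100/961) − 10 = 4500/511 in (≈ 8.806 in)
Ia = 0.2S: 0.2·8.806 = 1.761 in (exactly 900/511)
P − Ia = 10.010 − 1.761 = 421511/51100 ≈ 8.249 in (> 0, runoff occurs)
Runoff Q = (P−Ia)²/(P−Ia+S) = (8.249)²/(8.249+8.806) = 177671523121/44534212100 ≈ 3.990 in

Q = 177671523121/44534212100 in ≈ 3.990 in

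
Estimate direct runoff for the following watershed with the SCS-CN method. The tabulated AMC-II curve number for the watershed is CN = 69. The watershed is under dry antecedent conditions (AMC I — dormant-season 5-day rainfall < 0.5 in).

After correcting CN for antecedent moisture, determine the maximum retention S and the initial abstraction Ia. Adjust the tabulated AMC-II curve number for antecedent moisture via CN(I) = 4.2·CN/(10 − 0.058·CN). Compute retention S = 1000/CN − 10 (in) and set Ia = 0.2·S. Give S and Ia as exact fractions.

CN(I) from CN(II)=69: (4.2·69)/(10 − 0.058·69) = 144900/2999 ≈ 48.316
Max retention: S = 1000/(144900/2999) − 10 = 15500/1449 in (≈ 10.697 in)
Ia = 0.2·(15500/1449) = 3100/1449 in ≈ 2.139 in

S = 15500/1449 in ≈ 10.697 in; Ia = 3100/1449 in ≈ 2.139 in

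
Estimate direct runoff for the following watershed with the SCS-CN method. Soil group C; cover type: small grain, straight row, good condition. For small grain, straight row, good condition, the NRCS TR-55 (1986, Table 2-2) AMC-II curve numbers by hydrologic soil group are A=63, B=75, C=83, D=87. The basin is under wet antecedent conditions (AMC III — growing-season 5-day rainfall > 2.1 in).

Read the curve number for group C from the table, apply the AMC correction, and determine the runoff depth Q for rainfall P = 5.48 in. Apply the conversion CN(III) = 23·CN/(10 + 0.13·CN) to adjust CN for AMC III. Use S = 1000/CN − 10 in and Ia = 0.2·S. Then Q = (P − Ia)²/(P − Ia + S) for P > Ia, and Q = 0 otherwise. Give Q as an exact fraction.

Q = 64025699089/14104312425 in ≈ 4.539 in

NRCS table: small grain, straight row, good condition, soil group C → CN(II) = 83
CN(III) from CN(II)=83: (23·83)/(10 + 0.13·83) = 190900/2079 ≈ 91.823
S = 1000/(190900/2079) − 10 = 1700/1909 in ≈ 0.891 in
Ia = 0.2·(1700/1909) = 340/1909 in ≈ 0.178 in
Since P=5.480 > Ia=0.178: effective rainfall P−Ia = 253033/47725 in
Q: (253033/47725)² ÷ (295533/47725) = 64025699089/14104312425 in (≈ 4.539 in)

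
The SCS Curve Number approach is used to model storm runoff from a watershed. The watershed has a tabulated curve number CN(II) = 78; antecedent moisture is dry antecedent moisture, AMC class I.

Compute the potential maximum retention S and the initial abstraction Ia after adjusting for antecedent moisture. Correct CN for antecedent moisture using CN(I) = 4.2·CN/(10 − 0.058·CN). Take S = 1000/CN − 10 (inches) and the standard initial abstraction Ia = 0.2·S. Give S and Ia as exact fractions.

CN(I) from CN(II)=78: (4.2·78)/(10 − 0.058·78) = 81900/1369 ≈ 59.825
Retention S: 1000/CN − 10 with CN=59.825 → S = 5500/819 ≈ 6.716 in
Initial abstraction Ia = S/5 = (5500/819)/5 = 1100/819 ≈ 1.343 in

S = 5500/819 in ≈ 6.716 in; Ia = 1100/819 in ≈ 1.343 in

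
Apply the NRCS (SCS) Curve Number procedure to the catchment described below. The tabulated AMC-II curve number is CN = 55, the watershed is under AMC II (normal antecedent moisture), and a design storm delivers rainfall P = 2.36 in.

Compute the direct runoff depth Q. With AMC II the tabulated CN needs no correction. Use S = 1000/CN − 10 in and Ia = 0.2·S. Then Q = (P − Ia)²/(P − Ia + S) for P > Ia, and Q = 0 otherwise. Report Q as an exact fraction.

Q = 39601/673475 in ≈ 0.059 in

AMC II — tabulated CN = 55 applies directly.
S = 1000/55 − 10 = 90/11 in ≈ 8.182 in
Ia = 0.2S: 0.2·8.182 = 1.636 in (exactly 18/11)
Since P=2.360 > Ia=1.636: effective rainfall P−Ia = 199/275 in
Q = (199/275)²/((199/275) + 90/11) = (39601/75625)/(2449/275) = 39601/673475 in ≈ 0.059 in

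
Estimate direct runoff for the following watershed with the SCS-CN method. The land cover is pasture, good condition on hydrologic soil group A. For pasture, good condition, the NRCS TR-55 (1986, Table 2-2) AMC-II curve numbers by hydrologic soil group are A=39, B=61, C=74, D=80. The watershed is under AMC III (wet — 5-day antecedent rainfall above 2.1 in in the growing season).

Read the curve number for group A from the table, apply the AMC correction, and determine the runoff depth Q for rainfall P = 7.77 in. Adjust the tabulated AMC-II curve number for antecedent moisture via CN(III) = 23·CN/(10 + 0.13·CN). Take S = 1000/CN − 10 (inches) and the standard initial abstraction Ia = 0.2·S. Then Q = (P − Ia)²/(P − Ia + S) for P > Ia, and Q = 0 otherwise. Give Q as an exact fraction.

Q = 330589350961/106291719300 in ≈ 3.110 in

NRCS table: pasture, good condition, soil group A → CN(II) = 39
CN(III) from CN(II)=39: (23·39)/(10 + 0.13·39) = 89700/1507 ≈ 59.522
Max retention: S = 1000/(89700/1507) − 10 = 6100/897 in (≈ 6.800 in)
Initial abstraction Ia = S/5 = (6100/897)/5 = 1220/897 ≈ 1.360 in
Since P=7.770 > Ia=1.360: effective rainfall P−Ia = 574969/89700 in
Q: (574969/89700)² ÷ (1184969/89700) = 330589350961/106291719300 in (≈ 3.110 in)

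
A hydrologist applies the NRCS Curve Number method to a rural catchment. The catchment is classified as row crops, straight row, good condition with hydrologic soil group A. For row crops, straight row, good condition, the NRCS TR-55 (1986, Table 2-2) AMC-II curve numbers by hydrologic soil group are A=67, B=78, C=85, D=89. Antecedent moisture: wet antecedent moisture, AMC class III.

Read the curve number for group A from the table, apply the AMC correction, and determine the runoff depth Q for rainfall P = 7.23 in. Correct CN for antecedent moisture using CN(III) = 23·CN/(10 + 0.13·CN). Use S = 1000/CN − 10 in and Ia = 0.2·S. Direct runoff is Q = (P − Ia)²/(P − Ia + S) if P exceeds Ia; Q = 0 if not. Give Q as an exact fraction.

Q = 122067083161/23596870700 in ≈ 5.173 in

NRCS table: row crops, straight row, good condition, soil group A → CN(II) = 67
CN(III) from CN(II)=67: (23·67)/(10 + 0.13·67) = 154100/1871 ≈ 82.362
Max retention: S = 1000/(154100/1871) − 10 = 3300/1541 in (≈ 2.141 in)
Ia = 0.2S: 0.2·2.141 = 0.428 in (exactly 660/1541)
Since P=7.230 > Ia=0.428: effective rainfall P−Ia = 1048143/154100 in
Q: (1048143/154100)² ÷ (1378143/154100) = 122067083161/23596870700 in (≈ 5.173 in)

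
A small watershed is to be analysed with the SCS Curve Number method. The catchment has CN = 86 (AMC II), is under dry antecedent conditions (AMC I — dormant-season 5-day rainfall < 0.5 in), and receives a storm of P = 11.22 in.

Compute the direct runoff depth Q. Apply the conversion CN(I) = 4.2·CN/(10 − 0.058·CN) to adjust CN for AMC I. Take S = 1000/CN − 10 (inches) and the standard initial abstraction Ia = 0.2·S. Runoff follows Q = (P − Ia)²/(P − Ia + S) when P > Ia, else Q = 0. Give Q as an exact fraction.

Adjust CN=86 to AMC I: 4.2·86/(10 − 0.058·86) → (1806/5) ÷ (1253/250) = 12900/179 ≈ 72.067
Retention S: 1000/CN − 10 with CN=72.067 → S = 500/129 ≈ 3.876 in
Ia = 0.2S: 0.2·3.876 = 0.775 in (exactly 100/129)
Excess rainfall: 11.220 − 0.775 = 10.445 in; P > Ia so Q > 0
Q = (67369/6450)²/((67369/6450) + 500/129) = (4538582161/41602500)/(92369/6450) = 4538582161/595780050 in ≈ 7.618 in

Q = 4538582161/595780050 in ≈ 7.618 in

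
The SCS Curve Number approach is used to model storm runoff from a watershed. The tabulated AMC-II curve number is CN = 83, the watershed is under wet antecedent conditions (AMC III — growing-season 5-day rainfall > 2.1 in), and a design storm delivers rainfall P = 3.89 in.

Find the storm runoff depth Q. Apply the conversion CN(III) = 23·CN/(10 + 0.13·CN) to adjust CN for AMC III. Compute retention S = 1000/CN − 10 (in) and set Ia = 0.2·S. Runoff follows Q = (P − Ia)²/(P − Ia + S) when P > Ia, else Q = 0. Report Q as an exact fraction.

Adjust CN=83 to AMC III: 23·83/(10 + 0.13·83) → 1909 ÷ (2079/100) = 190900/2079 ≈ 91.823
Retention S: 1000/CN − 10 with CN=91.823 → S = 1700/1909 ≈ 0.891 in
Ia = 0.2S: 0.2·0.891 = 0.178 in (exactly 340/1909)
P − Ia = 3.890 − 0.178 = 708601/190900 ≈ 3.712 in (> 0, runoff occurs)
Q = (708601/190900)²/((708601/190900) + 1700/1909) = (502115377201/36442810000)/(878601/190900) = 502115377201/167724930900 in ≈ 2.994 in

Q = 502115377201/167724930900 in ≈ 2.994 in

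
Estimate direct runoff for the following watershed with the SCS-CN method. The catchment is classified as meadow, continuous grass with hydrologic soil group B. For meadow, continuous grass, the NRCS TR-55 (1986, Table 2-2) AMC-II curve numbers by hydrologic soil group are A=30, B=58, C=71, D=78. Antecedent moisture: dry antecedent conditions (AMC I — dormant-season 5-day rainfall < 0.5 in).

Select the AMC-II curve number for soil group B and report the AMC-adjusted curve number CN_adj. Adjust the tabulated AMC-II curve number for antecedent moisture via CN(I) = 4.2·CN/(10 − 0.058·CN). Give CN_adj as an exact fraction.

NRCS table: meadow, continuous grass, soil group B → CN(II) = 58
CN(I) from CN(II)=58: (4.2·58)/(10 − 0.058·58) = 2900/79 ≈ 36.709

CN_adj = 2900/79 ≈ 36.709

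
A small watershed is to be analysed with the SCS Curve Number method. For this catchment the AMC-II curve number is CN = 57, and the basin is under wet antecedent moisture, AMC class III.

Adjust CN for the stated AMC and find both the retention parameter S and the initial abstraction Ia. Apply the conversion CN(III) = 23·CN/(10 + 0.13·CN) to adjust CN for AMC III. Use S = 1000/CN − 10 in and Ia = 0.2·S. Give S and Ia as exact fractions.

S = 4300/1311 in ≈ 3.280 in; Ia = 860/1311 in ≈ 0.656 in

Adjust CN=57 to AMC III: 23·57/(10 + 0.13·57) → 1311 ÷ (1741/100) = 131100/1741 ≈ 75.302
Max retention: S = 1000/(131100/1741) − 10 = 4300/1311 in (≈ 3.280 in)
Ia = 0.2·(4300/1311) = 860/1311 in ≈ 0.656 in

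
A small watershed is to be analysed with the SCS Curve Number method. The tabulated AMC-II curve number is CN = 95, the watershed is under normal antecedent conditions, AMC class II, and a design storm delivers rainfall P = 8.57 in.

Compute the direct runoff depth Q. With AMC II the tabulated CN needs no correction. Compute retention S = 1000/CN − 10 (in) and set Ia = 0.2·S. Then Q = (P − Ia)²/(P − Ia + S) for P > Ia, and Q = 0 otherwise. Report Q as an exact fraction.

Q = 258662889/32457700 in ≈ 7.969 in

Average conditions: CN = 95 (no AMC adjustment).
Max retention: S = 1000/95 − 10 = 10/19 in (≈ 0.526 in)
Ia = 0.2S: 0.2·0.526 = 0.105 in (exactly 2/19)
P − Ia = 8.570 − 0.105 = 16083/1900 ≈ 8.465 in (> 0, runoff occurs)
Q: (16083/1900)² ÷ (17083/1900) = 258662889/32457700 in (≈ 7.969 in)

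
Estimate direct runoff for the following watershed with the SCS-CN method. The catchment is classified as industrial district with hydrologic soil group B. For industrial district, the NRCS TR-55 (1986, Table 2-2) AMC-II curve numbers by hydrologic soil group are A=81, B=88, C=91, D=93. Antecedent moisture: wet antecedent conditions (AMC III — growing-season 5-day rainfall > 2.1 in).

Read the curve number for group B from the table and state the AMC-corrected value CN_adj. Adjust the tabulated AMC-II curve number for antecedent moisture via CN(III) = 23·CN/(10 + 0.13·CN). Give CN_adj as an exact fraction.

CN_adj = 6325/67 ≈ 94.403

NRCS table: industrial district, soil group B → CN(II) = 88
Adjust CN=88 to AMC III: 23·88/(10 + 0.13·88) → 2024 ÷ (536/25) = 6325/67 ≈ 94.403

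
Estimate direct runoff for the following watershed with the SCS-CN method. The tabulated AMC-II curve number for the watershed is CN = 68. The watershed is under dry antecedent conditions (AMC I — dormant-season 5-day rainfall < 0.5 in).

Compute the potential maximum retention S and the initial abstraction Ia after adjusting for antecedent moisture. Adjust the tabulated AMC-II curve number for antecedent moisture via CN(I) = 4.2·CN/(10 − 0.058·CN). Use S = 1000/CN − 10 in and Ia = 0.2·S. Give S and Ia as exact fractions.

Adjust CN=68 to AMC I: 4.2·68/(10 − 0.058·68) → (1428/5) ÷ (757/125) = 35700/757 ≈ 47.160
Max retention: S = 1000/(35700/757) − 10 = 4000/357 in (≈ 11.204 in)
Ia = 0.2·(4000/357) = 800/357 in ≈ 2.241 in

S = 4000/357 in ≈ 11.204 in; Ia = 800/357 in ≈ 2.241 in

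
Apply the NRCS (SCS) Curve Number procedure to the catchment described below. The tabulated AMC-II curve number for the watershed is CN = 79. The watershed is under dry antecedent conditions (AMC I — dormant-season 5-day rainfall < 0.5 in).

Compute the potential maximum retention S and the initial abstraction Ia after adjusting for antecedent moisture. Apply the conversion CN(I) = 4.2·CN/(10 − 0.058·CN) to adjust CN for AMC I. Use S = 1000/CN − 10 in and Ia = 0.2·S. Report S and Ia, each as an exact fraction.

S = 500/79 in ≈ 6.329 in; Ia = 100/79 in ≈ 1.266 in

CN(I) from CN(II)=79: (4.2·79)/(10 − 0.058·79) = 7900/129 ≈ 61.240
Max retention: S = 1000/(7900/129) − 10 = 500/79 in (≈ 6.329 in)
Ia = 0.2·(500/79) = 100/79 in ≈ 1.266 in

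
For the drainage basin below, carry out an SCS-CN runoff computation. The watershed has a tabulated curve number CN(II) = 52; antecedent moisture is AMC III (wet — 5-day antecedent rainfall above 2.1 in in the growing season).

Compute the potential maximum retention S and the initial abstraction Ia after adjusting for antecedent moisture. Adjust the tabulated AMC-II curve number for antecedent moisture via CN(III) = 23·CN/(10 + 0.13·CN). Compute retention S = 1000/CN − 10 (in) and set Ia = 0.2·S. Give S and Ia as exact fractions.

S = 1200/299 in ≈ 4.013 in; Ia = 240/299 in ≈ 0.803 in

Adjust CN=52 to AMC III: 23·52/(10 + 0.13·52) → 1196 ÷ (419/25) = 29900/419 ≈ 71.360
Max retention: S = 1000/(29900/419) − 10 = 1200/299 in (≈ 4.013 in)
Initial abstraction Ia = S/5 = (1200/299)/5 = 240/299 ≈ 0.803 in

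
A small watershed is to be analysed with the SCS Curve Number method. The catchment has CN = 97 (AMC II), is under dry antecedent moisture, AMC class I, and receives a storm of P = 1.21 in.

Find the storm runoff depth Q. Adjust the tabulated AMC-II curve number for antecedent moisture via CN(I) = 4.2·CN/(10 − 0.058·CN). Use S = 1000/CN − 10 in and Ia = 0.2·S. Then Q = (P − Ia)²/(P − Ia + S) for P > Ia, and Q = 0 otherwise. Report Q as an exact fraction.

Dry (AMC I): CN(I) = 4.2·97/(10 − 0.058·97) = (2037/5)/(2187/500) = 67900/729 ≈ 93.141
S = 1000/(67900/729) − 10 = 500/679 in ≈ 0.736 in
Ia = 0.2·(500/679) = 100/679 in ≈ 0.147 in
Excess rainfall: 1.210 − 0.147 = 1.063 in; P > Ia so Q > 0
Q = (72159/67900)²/((72159/67900) + 500/679) = (5206921281/4610410000)/(122159/67900) = 5206921281/8294596100 in ≈ 0.628 in

Q = 5206921281/8294596100 in ≈ 0.628 in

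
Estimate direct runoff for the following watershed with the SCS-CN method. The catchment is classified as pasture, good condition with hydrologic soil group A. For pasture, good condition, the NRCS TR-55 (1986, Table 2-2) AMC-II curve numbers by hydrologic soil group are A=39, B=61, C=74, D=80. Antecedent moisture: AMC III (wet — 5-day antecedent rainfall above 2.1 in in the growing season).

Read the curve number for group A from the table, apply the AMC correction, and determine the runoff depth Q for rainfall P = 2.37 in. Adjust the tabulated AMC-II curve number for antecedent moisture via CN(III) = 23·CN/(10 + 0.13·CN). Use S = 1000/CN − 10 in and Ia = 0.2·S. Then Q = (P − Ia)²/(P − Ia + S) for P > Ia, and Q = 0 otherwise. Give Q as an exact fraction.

NRCS table: pasture, good condition, soil group A → CN(II) = 39
Wet (AMC III): CN(III) = 23·39/(10 + 0.13·39) = 897/(1507/100) = 89700/1507 ≈ 59.522
S = 1000/(89700/1507) − 10 = 6100/897 in ≈ 6.800 in
Initial abstraction Ia = S/5 = (6100/897)/5 = 1220/897 ≈ 1.360 in
Excess rainfall: 2.370 − 1.360 = 1.010 in; P > Ia so Q > 0
Q: (90589/89700)² ÷ (700589/89700) = 8206366921/62842833300 in (≈ 0.131 in)

Q = 8206366921/62842833300 in ≈ 0.131 in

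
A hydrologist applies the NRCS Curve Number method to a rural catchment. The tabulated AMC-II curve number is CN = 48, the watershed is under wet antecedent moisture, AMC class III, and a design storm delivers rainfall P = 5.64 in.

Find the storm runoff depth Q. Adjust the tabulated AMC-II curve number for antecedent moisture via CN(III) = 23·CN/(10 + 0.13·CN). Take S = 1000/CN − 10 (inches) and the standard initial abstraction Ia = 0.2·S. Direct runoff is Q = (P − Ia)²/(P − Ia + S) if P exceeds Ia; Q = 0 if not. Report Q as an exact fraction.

Wet (AMC III): CN(III) = 23·48/(10 + 0.13·48) = 1104/(406/25) = 13800/203 ≈ 67.980
Max retention: S = 1000/(13800/203) − 10 = 325/69 in (≈ 4.710 in)
Initial abstraction Ia = S/5 = (325/69)/5 = 65/69 ≈ 0.942 in
Excess rainfall: 5.640 − 0.942 = 4.698 in; P > Ia so Q > 0
Runoff Q = (P−Ia)²/(P−Ia+S) = (4.698)²/(4.698+4.710) = 65674816/27995025 ≈ 2.346 in

Q = 65674816/27995025 in ≈ 2.346 in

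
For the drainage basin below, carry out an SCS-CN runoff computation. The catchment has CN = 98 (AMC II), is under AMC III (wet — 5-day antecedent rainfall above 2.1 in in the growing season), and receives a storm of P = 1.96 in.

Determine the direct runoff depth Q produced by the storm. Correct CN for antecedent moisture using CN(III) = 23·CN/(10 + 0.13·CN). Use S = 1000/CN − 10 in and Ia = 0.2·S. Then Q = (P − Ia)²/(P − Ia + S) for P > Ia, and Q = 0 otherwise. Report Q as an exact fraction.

Adjust CN=98 to AMC III: 23·98/(10 + 0.13·98) → 2254 ÷ (1137/50) = 112700/1137 ≈ 99.120
S = 1000/(112700/1137) − 10 = 100/1127 in ≈ 0.089 in
Initial abstraction Ia = S/5 = (100/1127)/5 = 20/1127 ≈ 0.018 in
P − Ia = 1.960 − 0.018 = 54723/28175 ≈ 1.942 in (> 0, runoff occurs)
Q: (54723/28175)² ÷ (57223/28175) = 2994606729/1612258025 in (≈ 1.857 in)

Q = 2994606729/1612258025 in ≈ 1.857 in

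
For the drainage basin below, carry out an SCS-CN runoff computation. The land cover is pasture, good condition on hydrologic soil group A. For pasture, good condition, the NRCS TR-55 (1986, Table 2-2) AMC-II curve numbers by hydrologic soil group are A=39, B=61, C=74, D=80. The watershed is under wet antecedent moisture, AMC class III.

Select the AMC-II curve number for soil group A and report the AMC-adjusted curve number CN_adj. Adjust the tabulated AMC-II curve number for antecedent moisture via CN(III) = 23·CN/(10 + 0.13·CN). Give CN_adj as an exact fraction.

NRCS table: pasture, good condition, soil group A → CN(II) = 39
Adjust CN=39 to AMC III: 23·39/(10 + 0.13·39) → 897 ÷ (1507/100) = 89700/1507 ≈ 59.522

CN_adj = 89700/1507 ≈ 59.522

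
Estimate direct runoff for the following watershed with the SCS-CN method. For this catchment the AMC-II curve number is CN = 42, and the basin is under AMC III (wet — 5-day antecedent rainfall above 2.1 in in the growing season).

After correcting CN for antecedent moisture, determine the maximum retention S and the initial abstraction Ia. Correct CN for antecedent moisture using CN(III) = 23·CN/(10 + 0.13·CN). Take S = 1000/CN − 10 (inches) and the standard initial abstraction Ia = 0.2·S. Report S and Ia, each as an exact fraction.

Wet (AMC III): CN(III) = 23·42/(10 + 0.13·42) = 966/(773/50) = 48300/773 ≈ 62.484
Retention S: 1000/CN − 10 with CN=62.484 → S = 2900/483 ≈ 6.004 in
Ia = 0.2·(2900/483) = 580/483 in ≈ 1.201 in

S = 2900/483 in ≈ 6.004 in; Ia = 580/483 in ≈ 1.201 in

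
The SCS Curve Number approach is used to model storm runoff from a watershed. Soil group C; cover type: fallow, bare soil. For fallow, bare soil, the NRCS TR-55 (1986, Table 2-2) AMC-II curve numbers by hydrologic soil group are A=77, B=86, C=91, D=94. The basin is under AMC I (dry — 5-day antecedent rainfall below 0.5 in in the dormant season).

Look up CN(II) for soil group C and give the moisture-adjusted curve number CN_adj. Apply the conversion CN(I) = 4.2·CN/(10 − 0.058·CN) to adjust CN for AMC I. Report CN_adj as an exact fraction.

CN_adj = 63700/787 ≈ 80.940

NRCS table: fallow, bare soil, soil group C → CN(II) = 91
CN(I) from CN(II)=91: (4.2·91)/(10 − 0.058·91) = 63700/787 ≈ 80.940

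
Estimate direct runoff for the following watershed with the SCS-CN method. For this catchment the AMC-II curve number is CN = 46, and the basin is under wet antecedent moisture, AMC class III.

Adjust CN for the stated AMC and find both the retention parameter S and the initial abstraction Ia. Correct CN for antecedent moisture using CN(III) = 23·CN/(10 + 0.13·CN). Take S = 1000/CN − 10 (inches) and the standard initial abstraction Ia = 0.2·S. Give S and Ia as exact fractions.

S = 2700/529 in ≈ 5.104 in; Ia = 540/529 in ≈ 1.021 in

Adjust CN=46 to AMC III: 23·46/(10 + 0.13·46) → 1058 ÷ (799/50) = 52900/799 ≈ 66.208
S = 1000/(52900/799) − 10 = 2700/529 in ≈ 5.104 in
Ia = 0.2·(2700/529) = 540/529 in ≈ 1.021 in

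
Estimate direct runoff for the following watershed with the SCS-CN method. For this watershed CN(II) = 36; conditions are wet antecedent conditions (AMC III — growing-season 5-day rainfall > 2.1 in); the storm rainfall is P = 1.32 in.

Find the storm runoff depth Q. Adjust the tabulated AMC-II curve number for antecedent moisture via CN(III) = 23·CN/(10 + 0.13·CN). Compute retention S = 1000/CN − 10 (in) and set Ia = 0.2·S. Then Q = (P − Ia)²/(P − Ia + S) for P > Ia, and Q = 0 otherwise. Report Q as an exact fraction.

Q = 0 in ≈ 0.000 in

CN(III) from CN(II)=36: (23·36)/(10 + 0.13·36) = 20700/367 ≈ 56.403
Max retention: S = 1000/(20700/367) − 10 = 1600/207 in (≈ 7.729 in)
Ia = 0.2·(1600/207) = 320/207 in ≈ 1.546 in
P = 1.320 ≤ Ia = 1.546 in: entire storm abstracted, Q = 0.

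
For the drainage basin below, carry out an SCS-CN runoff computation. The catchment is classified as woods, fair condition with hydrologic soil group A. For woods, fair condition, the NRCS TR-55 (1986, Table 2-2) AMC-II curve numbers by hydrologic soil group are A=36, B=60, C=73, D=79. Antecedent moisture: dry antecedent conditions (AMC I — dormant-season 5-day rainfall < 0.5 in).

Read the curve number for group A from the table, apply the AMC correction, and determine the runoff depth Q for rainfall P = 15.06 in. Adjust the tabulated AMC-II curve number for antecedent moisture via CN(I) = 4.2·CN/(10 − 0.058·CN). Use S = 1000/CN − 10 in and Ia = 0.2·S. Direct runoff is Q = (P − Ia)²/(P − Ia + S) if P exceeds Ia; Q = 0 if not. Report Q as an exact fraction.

Q = 3883408489/4368895650 in ≈ 0.889 in

NRCS table: woods, fair condition, soil group A → CN(II) = 36
CN(I) from CN(II)=36: (4.2·36)/(10 − 0.058·36) = 18900/989 ≈ 19.110
Max retention: S = 1000/(18900/989) − 10 = 8000/189 in (≈ 42.328 in)
Ia = 0.2·(8000/189) = 1600/189 in ≈ 8.466 in
Since P=15.060 > Ia=8.466: effective rainfall P−Ia = 62317/9450 in
Q = (62317/9450)²/((62317/9450) + 8000/189) = (3883408489/89302500)/(462317/9450) = 3883408489/4368895650 in ≈ 0.889 in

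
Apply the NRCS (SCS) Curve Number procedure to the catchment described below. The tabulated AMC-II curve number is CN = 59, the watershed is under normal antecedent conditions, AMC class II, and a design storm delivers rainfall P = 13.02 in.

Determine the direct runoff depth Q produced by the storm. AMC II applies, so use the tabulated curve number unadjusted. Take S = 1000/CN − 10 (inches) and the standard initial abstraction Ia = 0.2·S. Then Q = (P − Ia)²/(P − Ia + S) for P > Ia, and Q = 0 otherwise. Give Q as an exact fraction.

CN(II) = 59; AMC II needs no correction.
S = 1000/59 − 10 = 410/59 in ≈ 6.949 in
Initial abstraction Ia = S/5 = (410/59)/5 = 82/59 ≈ 1.390 in
Excess rainfall: 13.020 − 1.390 = 11.630 in; P > Ia so Q > 0
Q: (34309/2950)² ÷ (54809/2950) = 1177107481/161686550 in (≈ 7.280 in)

Q = 1177107481/161686550 in ≈ 7.280 in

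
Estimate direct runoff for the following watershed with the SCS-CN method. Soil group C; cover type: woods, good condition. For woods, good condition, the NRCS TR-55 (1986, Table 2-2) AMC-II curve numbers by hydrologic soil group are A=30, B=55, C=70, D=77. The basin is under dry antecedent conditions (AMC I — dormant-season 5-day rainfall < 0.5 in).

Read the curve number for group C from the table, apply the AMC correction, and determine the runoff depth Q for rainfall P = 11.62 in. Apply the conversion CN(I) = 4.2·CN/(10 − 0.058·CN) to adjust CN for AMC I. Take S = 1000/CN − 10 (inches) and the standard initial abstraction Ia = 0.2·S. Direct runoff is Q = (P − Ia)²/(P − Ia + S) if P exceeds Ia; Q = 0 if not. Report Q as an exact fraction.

NRCS table: woods, good condition, soil group C → CN(II) = 70
Adjust CN=70 to AMC I: 4.2·70/(10 − 0.058·70) → 294 ÷ (297/50) = 4900/99 ≈ 49.495
Max retention: S = 1000/(4900/99) − 10 = 500/49 in (≈ 10.204 in)
Ia = 0.2S: 0.2·10.204 = 2.041 in (exactly 100/49)
Since P=11.620 > Ia=2.041: effective rainfall P−Ia = 23469/2450 in
Q: (23469/2450)² ÷ (48469/2450) = 550793961/118749050 in (≈ 4.638 in)

Q = 550793961/118749050 in ≈ 4.638 in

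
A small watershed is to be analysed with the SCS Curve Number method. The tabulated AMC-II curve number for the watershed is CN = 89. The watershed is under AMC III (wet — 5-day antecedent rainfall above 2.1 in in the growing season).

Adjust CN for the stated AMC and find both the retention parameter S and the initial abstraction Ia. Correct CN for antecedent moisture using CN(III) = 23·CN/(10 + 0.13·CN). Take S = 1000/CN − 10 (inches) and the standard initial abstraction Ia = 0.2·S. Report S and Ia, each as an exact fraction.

Adjust CN=89 to AMC III: 23·89/(10 + 0.13·89) → 2047 ÷ (2157/100) = 204700/2157 ≈ 94.900
S = 1000/(204700/2157) − 10 = 1100/2047 in ≈ 0.537 in
Ia = 0.2·(1100/2047) = 220/2047 in ≈ 0.107 in

S = 1100/2047 in ≈ 0.537 in; Ia = 220/2047 in ≈ 0.107 in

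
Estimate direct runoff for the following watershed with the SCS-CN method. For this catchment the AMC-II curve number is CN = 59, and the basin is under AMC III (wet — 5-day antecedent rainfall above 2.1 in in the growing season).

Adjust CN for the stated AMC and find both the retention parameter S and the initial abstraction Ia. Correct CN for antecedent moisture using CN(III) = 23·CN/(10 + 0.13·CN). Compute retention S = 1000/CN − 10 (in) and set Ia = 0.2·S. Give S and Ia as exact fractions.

Adjust CN=59 to AMC III: 23·59/(10 + 0.13·59) → 1357 ÷ (1767/100) = 135700/1767 ≈ 76.797
Max retention: S = 1000/(135700/1767) − 10 = 4100/1357 in (≈ 3.021 in)
Ia = 0.2·(4100/1357) = 820/1357 in ≈ 0.604 in

S = 4100/1357 in ≈ 3.021 in; Ia = 820/1357 in ≈ 0.604 in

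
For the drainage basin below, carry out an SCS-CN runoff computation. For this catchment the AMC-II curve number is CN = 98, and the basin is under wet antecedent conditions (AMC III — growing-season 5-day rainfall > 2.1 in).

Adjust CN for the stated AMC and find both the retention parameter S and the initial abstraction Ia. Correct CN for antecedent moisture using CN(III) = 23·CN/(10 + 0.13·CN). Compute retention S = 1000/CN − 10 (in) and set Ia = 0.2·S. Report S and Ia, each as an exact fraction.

Wet (AMC III): CN(III) = 23·98/(10 + 0.13·98) = 2254/(1137/50) = 112700/1137 ≈ 99.120
Retention S: 1000/CN − 10 with CN=99.120 → S = 100/1127 ≈ 0.089 in
Initial abstraction Ia = S/5 = (100/1127)/5 = 20/1127 ≈ 0.018 in

S = 100/1127 in ≈ 0.089 in; Ia = 20/1127 in ≈ 0.018 in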